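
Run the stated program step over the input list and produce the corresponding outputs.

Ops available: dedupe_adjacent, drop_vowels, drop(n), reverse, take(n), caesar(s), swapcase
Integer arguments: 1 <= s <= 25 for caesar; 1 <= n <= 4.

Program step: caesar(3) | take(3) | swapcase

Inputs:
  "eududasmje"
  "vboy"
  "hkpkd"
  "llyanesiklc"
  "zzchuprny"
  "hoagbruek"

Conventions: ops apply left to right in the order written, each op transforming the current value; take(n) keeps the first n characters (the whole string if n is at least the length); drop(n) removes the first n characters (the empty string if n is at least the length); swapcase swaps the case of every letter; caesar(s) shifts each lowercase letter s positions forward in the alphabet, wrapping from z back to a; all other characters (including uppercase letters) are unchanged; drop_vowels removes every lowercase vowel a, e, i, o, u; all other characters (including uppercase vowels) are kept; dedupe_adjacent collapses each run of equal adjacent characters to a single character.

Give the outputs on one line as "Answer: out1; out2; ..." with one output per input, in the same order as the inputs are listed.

"HXG"; "YER"; "KNS"; "OOB"; "CCF"; "KRD"

Execution, op by op:
  "eududasmje" -> "hxgxgdvpmh" -> "hxg" -> "HXG"
  "vboy" -> "yerb" -> "yer" -> "YER"
  "hkpkd" -> "knsng" -> "kns" -> "KNS"
  "llyanesiklc" -> "oobdqhvlnof" -> "oob" -> "OOB"
  "zzchuprny" -> "ccfkxsuqb" -> "ccf" -> "CCF"
  "hoagbruek" -> "krdjeuxhn" -> "krd" -> "KRD"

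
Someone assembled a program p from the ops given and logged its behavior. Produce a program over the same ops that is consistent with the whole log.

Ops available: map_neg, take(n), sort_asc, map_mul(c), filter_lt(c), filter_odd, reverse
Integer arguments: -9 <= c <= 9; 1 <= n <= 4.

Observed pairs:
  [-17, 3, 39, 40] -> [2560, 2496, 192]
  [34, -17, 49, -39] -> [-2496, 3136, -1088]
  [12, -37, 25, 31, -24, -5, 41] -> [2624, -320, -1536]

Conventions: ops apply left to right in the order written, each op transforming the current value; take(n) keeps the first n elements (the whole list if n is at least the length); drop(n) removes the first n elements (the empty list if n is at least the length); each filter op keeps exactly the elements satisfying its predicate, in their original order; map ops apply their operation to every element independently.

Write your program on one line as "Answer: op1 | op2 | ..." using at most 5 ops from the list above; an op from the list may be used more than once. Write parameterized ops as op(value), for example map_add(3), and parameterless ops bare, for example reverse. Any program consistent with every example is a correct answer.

map_mul(-8) | reverse | map_mul(-8) | take(3)

Check, running the answer program on each example:
  [-17, 3, 39, 40] -> [136, -24, -312, -320] -> [-320, -312, -24, 136] -> [2560, 2496, 192, -1088] -> [2560, 2496, 192]
  [34, -17, 49, -39] -> [-272, 136, -392, 312] -> [312, -392, 136, -272] -> [-2496, 3136, -1088, 2176] -> [-2496, 3136, -1088]
  [12, -37, 25, 31, -24, -5, 41] -> [-96, 296, -200, -248, 192, 40, -328] -> [-328, 40, 192, -248, -200, 296, -96] -> [2624, -320, -1536, 1984, 1600, -2368, 768] -> [2624, -320, -1536]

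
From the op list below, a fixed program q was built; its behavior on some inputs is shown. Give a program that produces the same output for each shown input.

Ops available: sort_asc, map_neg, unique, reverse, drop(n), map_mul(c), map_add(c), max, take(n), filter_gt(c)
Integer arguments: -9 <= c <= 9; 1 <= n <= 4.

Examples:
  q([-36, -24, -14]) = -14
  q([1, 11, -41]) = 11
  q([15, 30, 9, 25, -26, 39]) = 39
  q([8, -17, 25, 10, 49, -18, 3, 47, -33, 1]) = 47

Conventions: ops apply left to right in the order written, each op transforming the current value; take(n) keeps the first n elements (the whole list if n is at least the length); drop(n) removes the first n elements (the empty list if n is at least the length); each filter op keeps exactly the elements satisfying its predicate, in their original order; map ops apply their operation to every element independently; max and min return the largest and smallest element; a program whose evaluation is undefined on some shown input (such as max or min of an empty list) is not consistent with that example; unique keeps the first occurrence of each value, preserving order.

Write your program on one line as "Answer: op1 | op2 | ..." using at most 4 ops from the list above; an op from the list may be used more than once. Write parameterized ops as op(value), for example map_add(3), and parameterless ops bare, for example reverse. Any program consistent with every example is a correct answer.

reverse | take(3) | max

Check, running the answer program on each example:
  [-36, -24, -14] -> [-14, -24, -36] -> [-14, -24, -36] -> -14
  [1, 11, -41] -> [-41, 11, 1] -> [-41, 11, 1] -> 11
  [15, 30, 9, 25, -26, 39] -> [39, -26, 25, 9, 30, 15] -> [39, -26, 25] -> 39
  [8, -17, 25, 10, 49, -18, 3, 47, -33, 1] -> [1, -33, 47, 3, -18, 49, 10, 25, -17, 8] -> [1, -33, 47] -> 47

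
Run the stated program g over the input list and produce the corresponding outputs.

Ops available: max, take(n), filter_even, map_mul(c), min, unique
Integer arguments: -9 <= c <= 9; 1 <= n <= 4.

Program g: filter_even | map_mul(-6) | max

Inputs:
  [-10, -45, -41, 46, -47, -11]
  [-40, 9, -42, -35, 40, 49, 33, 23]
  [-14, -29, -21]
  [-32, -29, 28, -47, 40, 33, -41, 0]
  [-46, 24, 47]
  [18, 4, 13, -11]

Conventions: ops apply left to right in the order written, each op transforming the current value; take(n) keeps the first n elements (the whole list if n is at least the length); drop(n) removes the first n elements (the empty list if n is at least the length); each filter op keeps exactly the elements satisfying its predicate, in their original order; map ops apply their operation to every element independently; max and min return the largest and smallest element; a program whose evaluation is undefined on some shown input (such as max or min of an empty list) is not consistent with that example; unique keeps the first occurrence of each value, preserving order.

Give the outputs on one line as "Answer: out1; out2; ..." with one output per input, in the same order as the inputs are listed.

60; 252; 84; 192; 276; -24

Execution, op by op:
  [-10, -45, -41, 46, -47, -11] -> [-10, 46] -> [60, -276] -> 60
  [-40, 9, -42, -35, 40, 49, 33, 23] -> [-40, -42, 40] -> [240, 252, -240] -> 252
  [-14, -29, -21] -> [-14] -> [84] -> 84
  [-32, -29, 28, -47, 40, 33, -41, 0] -> [-32, 28, 40, 0] -> [192, -168, -240, 0] -> 192
  [-46, 24, 47] -> [-46, 24] -> [276, -144] -> 276
  [18, 4, 13, -11] -> [18, 4] -> [-108, -24] -> -24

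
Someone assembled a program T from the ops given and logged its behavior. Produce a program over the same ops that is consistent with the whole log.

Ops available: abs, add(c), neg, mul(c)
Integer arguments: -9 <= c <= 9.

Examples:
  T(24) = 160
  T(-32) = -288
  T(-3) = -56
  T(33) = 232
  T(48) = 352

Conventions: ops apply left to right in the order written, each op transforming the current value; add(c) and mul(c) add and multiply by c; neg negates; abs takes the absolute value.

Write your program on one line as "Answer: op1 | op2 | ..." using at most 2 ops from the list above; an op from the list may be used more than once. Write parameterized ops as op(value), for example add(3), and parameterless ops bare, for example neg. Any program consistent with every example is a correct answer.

add(-4) | mul(8)

Check, running the answer program on each example:
  24 -> 20 -> 160
  -32 -> -36 -> -288
  -3 -> -7 -> -56
  33 -> 29 -> 232
  48 -> 44 -> 352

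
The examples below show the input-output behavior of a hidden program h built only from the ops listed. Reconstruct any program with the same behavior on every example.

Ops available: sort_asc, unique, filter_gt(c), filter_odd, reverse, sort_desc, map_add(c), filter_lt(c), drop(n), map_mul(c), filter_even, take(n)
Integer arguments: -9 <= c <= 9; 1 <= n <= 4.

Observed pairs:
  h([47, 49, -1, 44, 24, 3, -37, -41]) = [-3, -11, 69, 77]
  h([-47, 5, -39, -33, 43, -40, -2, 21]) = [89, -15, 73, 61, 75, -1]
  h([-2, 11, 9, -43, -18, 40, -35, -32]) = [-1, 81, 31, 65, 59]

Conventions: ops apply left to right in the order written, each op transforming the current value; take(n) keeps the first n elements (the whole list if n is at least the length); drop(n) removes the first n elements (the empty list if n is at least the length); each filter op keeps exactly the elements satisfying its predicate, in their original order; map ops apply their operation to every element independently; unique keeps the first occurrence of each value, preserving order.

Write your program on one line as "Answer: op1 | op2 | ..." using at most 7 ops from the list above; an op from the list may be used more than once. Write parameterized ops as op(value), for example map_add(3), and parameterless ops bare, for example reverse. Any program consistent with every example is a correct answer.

reverse | filter_lt(9) | map_mul(-2) | map_add(-8) | map_add(3) | reverse

Check, running the answer program on each example:
  [47, 49, -1, 44, 24, 3, -37, -41] -> [-41, -37, 3, 24, 44, -1, 49, 47] -> [-41, -37, 3, -1] -> [82, 74, -6, 2] -> [74, 66, -14, -6] -> [77, 69, -11, -3] -> [-3, -11, 69, 77]
  [-47, 5, -39, -33, 43, -40, -2, 21] -> [21, -2, -40, 43, -33, -39, 5, -47] -> [-2, -40, -33, -39, 5, -47] -> [4, 80, 66, 78, -10, 94] -> [-4, 72, 58, 70, -18, 86] -> [-1, 75, 61, 73, -15, 89] -> [89, -15, 73, 61, 75, -1]
  [-2, 11, 9, -43, -18, 40, -35, -32] -> [-32, -35, 40, -18, -43, 9, 11, -2] -> [-32, -35, -18, -43, -2] -> [64, 70, 36, 86, 4] -> [56, 62, 28, 78, -4] -> [59, 65, 31, 81, -1] -> [-1, 81, 31, 65, 59]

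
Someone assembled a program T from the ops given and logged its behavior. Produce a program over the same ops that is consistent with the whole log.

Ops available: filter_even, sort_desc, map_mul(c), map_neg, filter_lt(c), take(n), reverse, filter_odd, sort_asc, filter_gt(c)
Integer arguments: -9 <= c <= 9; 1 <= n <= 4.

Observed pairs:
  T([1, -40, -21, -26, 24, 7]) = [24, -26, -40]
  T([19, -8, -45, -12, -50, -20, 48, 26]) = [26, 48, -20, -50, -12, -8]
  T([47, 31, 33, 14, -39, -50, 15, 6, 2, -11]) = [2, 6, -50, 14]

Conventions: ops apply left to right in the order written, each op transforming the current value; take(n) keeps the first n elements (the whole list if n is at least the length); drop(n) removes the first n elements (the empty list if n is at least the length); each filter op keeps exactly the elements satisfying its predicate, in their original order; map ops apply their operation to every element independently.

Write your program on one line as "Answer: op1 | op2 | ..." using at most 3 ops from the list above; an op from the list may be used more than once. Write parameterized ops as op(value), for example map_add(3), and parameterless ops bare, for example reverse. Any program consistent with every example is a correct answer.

reverse | filter_even

Check, running the answer program on each example:
  [1, -40, -21, -26, 24, 7] -> [7, 24, -26, -21, -40, 1] -> [24, -26, -40]
  [19, -8, -45, -12, -50, -20, 48, 26] -> [26, 48, -20, -50, -12, -45, -8, 19] -> [26, 48, -20, -50, -12, -8]
  [47, 31, 33, 14, -39, -50, 15, 6, 2, -11] -> [-11, 2, 6, 15, -50, -39, 14, 33, 31, 47] -> [2, 6, -50, 14]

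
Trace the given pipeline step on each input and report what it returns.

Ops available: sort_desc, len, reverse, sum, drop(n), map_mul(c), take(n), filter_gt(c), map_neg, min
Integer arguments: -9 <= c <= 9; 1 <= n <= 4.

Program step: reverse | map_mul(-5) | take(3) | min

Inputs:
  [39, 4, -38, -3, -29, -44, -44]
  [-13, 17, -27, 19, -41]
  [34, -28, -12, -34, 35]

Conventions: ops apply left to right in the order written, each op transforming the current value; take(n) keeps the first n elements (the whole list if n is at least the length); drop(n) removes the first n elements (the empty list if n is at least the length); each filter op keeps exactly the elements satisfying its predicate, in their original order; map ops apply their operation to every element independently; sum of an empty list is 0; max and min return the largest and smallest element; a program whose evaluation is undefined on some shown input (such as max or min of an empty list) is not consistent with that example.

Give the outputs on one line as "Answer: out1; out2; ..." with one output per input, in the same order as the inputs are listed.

145; -95; -175

Execution, op by op:
  [39, 4, -38, -3, -29, -44, -44] -> [-44, -44, -29, -3, -38, 4, 39] -> [220, 220, 145, 15, 190, -20, -195] -> [220, 220, 145] -> 145
  [-13, 17, -27, 19, -41] -> [-41, 19, -27, 17, -13] -> [205, -95, 135, -85, 65] -> [205, -95, 135] -> -95
  [34, -28, -12, -34, 35] -> [35, -34, -12, -28, 34] -> [-175, 170, 60, 140, -170] -> [-175, 170, 60] -> -175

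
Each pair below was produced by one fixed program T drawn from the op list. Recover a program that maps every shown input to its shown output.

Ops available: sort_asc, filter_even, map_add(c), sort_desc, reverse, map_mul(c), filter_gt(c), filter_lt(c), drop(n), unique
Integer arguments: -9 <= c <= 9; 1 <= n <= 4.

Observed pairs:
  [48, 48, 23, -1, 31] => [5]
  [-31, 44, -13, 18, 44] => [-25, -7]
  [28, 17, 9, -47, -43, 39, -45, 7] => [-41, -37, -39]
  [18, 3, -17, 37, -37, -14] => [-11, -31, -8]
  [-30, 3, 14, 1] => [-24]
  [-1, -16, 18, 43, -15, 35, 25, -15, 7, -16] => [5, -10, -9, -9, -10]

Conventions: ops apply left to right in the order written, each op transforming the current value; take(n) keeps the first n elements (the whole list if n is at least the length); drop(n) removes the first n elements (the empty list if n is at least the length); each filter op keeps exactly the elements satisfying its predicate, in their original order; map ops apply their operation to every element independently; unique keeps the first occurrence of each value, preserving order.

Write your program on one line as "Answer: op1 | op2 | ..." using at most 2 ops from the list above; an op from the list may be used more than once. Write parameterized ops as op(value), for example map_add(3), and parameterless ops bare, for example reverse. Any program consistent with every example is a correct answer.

filter_lt(1) | map_add(6)

Check, running the answer program on each example:
  [48, 48, 23, -1, 31] -> [-1] -> [5]
  [-31, 44, -13, 18, 44] -> [-31, -13] -> [-25, -7]
  [28, 17, 9, -47, -43, 39, -45, 7] -> [-47, -43, -45] -> [-41, -37, -39]
  [18, 3, -17, 37, -37, -14] -> [-17, -37, -14] -> [-11, -31, -8]
  [-30, 3, 14, 1] -> [-30] -> [-24]
  [-1, -16, 18, 43, -15, 35, 25, -15, 7, -16] -> [-1, -16, -15, -15, -16] -> [5, -10, -9, -9, -10]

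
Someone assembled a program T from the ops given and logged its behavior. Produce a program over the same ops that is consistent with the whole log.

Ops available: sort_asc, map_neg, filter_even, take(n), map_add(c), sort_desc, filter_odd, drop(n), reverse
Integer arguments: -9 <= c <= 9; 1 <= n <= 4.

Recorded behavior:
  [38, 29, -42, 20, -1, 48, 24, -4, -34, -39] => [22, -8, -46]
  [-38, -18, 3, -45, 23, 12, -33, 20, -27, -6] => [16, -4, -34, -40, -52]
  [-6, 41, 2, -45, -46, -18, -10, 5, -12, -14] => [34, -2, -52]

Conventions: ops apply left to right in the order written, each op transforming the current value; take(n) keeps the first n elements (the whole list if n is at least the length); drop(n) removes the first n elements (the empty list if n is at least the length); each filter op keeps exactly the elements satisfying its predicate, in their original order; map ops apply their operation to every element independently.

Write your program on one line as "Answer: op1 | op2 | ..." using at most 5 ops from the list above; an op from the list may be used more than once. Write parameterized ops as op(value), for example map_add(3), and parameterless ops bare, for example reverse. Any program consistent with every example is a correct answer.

filter_odd | reverse | map_add(-7) | sort_desc

Check, running the answer program on each example:
  [38, 29, -42, 20, -1, 48, 24, -4, -34, -39] -> [29, -1, -39] -> [-39, -1, 29] -> [-46, -8, 22] -> [22, -8, -46]
  [-38, -18, 3, -45, 23, 12, -33, 20, -27, -6] -> [3, -45, 23, -33, -27] -> [-27, -33, 23, -45, 3] -> [-34, -40, 16, -52, -4] -> [16, -4, -34, -40, -52]
  [-6, 41, 2, -45, -46, -18, -10, 5, -12, -14] -> [41, -45, 5] -> [5, -45, 41] -> [-2, -52, 34] -> [34, -2, -52]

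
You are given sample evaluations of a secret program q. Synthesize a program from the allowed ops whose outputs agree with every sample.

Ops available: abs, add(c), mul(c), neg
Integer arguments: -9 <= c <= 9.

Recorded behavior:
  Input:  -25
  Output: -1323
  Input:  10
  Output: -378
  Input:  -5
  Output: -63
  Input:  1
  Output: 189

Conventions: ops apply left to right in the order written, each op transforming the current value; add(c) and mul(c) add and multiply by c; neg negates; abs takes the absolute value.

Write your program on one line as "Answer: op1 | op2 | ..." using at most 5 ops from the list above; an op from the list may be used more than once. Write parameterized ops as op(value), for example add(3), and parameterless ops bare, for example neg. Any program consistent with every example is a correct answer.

abs | add(-4) | mul(7) | mul(-9)

Check, running the answer program on each example:
  -25 -> 25 -> 21 -> 147 -> -1323
  10 -> 10 -> 6 -> 42 -> -378
  -5 -> 5 -> 1 -> 7 -> -63
  1 -> 1 -> -3 -> -21 -> 189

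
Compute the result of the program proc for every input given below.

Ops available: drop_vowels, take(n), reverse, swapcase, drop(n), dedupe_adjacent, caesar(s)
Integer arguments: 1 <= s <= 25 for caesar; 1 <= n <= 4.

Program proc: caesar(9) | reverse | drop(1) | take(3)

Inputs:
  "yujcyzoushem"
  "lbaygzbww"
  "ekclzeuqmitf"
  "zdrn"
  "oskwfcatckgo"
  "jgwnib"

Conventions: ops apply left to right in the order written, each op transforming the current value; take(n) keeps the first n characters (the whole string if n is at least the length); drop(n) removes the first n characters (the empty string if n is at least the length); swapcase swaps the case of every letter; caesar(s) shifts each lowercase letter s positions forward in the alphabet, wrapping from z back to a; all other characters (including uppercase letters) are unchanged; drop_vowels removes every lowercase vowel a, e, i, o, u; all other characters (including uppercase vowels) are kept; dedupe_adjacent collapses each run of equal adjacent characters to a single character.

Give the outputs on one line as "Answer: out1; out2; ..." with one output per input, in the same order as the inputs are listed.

"nqb"; "fki"; "crv"; "ami"; "ptl"; "rwf"

Execution, op by op:
  "yujcyzoushem" -> "hdslhixdbqnv" -> "vnqbdxihlsdh" -> "nqbdxihlsdh" -> "nqb"
  "lbaygzbww" -> "ukjhpikff" -> "ffkiphjku" -> "fkiphjku" -> "fki"
  "ekclzeuqmitf" -> "ntluindzvrco" -> "ocrvzdniultn" -> "crvzdniultn" -> "crv"
  "zdrn" -> "imaw" -> "wami" -> "ami" -> "ami"
  "oskwfcatckgo" -> "xbtfoljcltpx" -> "xptlcjloftbx" -> "ptlcjloftbx" -> "ptl"
  "jgwnib" -> "spfwrk" -> "krwfps" -> "rwfps" -> "rwf"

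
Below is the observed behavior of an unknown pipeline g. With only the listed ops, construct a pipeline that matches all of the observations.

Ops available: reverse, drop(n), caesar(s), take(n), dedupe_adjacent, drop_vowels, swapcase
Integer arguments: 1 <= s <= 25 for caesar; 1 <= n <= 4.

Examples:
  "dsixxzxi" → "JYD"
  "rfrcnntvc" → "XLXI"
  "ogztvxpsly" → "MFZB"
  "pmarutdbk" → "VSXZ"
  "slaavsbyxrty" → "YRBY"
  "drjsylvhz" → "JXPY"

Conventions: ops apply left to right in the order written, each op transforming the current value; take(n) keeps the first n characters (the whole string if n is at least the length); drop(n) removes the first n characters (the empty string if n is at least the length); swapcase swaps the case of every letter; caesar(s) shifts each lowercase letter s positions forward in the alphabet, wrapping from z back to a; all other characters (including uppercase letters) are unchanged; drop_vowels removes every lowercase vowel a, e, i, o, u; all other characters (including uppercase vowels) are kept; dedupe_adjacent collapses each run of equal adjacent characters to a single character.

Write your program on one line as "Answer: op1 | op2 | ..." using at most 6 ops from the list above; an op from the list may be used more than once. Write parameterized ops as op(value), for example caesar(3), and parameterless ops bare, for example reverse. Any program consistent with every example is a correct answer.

drop_vowels | caesar(6) | take(4) | swapcase | dedupe_adjacent

Check, running the answer program on each example:
  "dsixxzxi" -> "dsxxzx" -> "jyddfd" -> "jydd" -> "JYDD" -> "JYD"
  "rfrcnntvc" -> "rfrcnntvc" -> "xlxittzbi" -> "xlxi" -> "XLXI" -> "XLXI"
  "ogztvxpsly" -> "gztvxpsly" -> "mfzbdvyre" -> "mfzb" -> "MFZB" -> "MFZB"
  "pmarutdbk" -> "pmrtdbk" -> "vsxzjhq" -> "vsxz" -> "VSXZ" -> "VSXZ"
  "slaavsbyxrty" -> "slvsbyxrty" -> "yrbyhedxze" -> "yrby" -> "YRBY" -> "YRBY"
  "drjsylvhz" -> "drjsylvhz" -> "jxpyerbnf" -> "jxpy" -> "JXPY" -> "JXPY"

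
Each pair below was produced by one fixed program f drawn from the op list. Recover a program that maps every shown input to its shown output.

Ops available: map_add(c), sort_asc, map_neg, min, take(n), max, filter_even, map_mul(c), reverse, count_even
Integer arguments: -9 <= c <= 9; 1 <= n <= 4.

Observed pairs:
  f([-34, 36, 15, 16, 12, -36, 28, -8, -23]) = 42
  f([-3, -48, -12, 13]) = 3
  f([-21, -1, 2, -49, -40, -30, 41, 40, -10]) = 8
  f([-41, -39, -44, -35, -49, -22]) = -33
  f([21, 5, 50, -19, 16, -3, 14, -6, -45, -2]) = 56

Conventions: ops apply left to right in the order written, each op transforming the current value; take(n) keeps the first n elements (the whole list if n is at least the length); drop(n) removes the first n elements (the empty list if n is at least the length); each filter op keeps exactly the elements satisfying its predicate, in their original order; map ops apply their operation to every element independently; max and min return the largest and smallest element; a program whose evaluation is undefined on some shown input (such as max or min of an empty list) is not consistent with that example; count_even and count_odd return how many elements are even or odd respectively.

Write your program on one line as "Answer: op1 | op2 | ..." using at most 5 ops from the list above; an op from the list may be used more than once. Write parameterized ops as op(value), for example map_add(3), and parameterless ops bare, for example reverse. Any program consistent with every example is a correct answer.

take(3) | map_add(6) | sort_asc | max

Check, running the answer program on each example:
  [-34, 36, 15, 16, 12, -36, 28, -8, -23] -> [-34, 36, 15] -> [-28, 42, 21] -> [-28, 21, 42] -> 42
  [-3, -48, -12, 13] -> [-3, -48, -12] -> [3, -42, -6] -> [-42, -6, 3] -> 3
  [-21, -1, 2, -49, -40, -30, 41, 40, -10] -> [-21, -1, 2] -> [-15, 5, 8] -> [-15, 5, 8] -> 8
  [-41, -39, -44, -35, -49, -22] -> [-41, -39, -44] -> [-35, -33, -38] -> [-38, -35, -33] -> -33
  [21, 5, 50, -19, 16, -3, 14, -6, -45, -2] -> [21, 5, 50] -> [27, 11, 56] -> [11, 27, 56] -> 56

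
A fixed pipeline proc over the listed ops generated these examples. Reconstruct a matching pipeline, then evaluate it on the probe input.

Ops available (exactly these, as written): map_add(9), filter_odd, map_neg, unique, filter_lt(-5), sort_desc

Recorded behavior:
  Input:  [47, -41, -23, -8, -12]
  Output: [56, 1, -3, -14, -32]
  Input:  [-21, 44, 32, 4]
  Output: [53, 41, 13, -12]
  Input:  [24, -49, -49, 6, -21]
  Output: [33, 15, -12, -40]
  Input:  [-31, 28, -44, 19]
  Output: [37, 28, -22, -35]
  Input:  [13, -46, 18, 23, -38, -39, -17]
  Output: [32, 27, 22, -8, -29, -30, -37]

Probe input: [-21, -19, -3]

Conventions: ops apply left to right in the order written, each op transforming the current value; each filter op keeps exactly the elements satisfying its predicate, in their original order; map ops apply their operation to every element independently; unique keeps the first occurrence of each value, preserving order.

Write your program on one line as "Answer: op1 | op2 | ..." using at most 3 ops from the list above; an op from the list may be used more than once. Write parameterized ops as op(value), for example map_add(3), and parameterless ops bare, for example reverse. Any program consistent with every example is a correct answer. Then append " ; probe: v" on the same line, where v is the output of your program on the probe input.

unique | map_add(9) | sort_desc ; probe: [6, -10, -12]

Check, running the answer program on each example:
  [47, -41, -23, -8, -12] -> [47, -41, -23, -8, -12] -> [56, -32, -14, 1, -3] -> [56, 1, -3, -14, -32]
  [-21, 44, 32, 4] -> [-21, 44, 32, 4] -> [-12, 53, 41, 13] -> [53, 41, 13, -12]
  [24, -49, -49, 6, -21] -> [24, -49, 6, -21] -> [33, -40, 15, -12] -> [33, 15, -12, -40]
  [-31, 28, -44, 19] -> [-31, 28, -44, 19] -> [-22, 37, -35, 28] -> [37, 28, -22, -35]
  [13, -46, 18, 23, -38, -39, -17] -> [13, -46, 18, 23, -38, -39, -17] -> [22, -37, 27, 32, -29, -30, -8] -> [32, 27, 22, -8, -29, -30, -37]
  probe: [-21, -19, -3] -> [-21, -19, -3] -> [-12, -10, 6] -> [6, -10, -12]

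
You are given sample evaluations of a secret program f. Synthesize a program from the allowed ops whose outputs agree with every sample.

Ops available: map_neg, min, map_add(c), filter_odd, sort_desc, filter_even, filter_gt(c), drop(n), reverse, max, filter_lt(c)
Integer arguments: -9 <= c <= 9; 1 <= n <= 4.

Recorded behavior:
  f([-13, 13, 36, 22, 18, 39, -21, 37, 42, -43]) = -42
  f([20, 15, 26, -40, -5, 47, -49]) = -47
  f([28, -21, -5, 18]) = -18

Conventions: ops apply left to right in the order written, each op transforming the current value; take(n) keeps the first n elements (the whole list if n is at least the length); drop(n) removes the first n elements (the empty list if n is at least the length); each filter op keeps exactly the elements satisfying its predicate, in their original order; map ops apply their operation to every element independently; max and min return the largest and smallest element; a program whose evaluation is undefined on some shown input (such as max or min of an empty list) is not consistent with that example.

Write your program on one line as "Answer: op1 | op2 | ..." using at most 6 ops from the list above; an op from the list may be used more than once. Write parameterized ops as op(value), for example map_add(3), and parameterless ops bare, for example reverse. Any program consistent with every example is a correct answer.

drop(1) | sort_desc | map_neg | reverse | min

Check, running the answer program on each example:
  [-13, 13, 36, 22, 18, 39, -21, 37, 42, -43] -> [13, 36, 22, 18, 39, -21, 37, 42, -43] -> [42, 39, 37, 36, 22, 18, 13, -21, -43] -> [-42, -39, -37, -36, -22, -18, -13, 21, 43] -> [43, 21, -13, -18, -22, -36, -37, -39, -42] -> -42
  [20, 15, 26, -40, -5, 47, -49] -> [15, 26, -40, -5, 47, -49] -> [47, 26, 15, -5, -40, -49] -> [-47, -26, -15, 5, 40, 49] -> [49, 40, 5, -15, -26, -47] -> -47
  [28, -21, -5, 18] -> [-21, -5, 18] -> [18, -5, -21] -> [-18, 5, 21] -> [21, 5, -18] -> -18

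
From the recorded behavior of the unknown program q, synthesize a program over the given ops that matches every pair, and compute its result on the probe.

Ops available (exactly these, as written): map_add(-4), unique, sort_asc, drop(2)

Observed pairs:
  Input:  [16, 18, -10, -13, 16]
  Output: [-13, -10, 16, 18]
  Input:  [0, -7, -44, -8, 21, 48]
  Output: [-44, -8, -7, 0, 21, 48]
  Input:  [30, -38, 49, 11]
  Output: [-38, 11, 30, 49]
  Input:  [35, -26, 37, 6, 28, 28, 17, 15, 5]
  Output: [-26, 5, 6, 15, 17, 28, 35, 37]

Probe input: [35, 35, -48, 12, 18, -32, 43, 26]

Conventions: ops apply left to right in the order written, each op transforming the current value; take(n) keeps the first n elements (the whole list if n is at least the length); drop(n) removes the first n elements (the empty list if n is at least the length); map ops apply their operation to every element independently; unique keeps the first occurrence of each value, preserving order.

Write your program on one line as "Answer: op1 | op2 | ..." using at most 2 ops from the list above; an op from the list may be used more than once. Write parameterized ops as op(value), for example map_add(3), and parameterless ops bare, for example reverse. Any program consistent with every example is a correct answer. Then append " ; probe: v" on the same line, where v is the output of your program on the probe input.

sort_asc | unique ; probe: [-48, -32, 12, 18, 26, 35, 43]

Check, running the answer program on each example:
  [16, 18, -10, -13, 16] -> [-13, -10, 16, 16, 18] -> [-13, -10, 16, 18]
  [0, -7, -44, -8, 21, 48] -> [-44, -8, -7, 0, 21, 48] -> [-44, -8, -7, 0, 21, 48]
  [30, -38, 49, 11] -> [-38, 11, 30, 49] -> [-38, 11, 30, 49]
  [35, -26, 37, 6, 28, 28, 17, 15, 5] -> [-26, 5, 6, 15, 17, 28, 28, 35, 37] -> [-26, 5, 6, 15, 17, 28, 35, 37]
  probe: [35, 35, -48, 12, 18, -32, 43, 26] -> [-48, -32, 12, 18, 26, 35, 35, 43] -> [-48, -32, 12, 18, 26, 35, 43]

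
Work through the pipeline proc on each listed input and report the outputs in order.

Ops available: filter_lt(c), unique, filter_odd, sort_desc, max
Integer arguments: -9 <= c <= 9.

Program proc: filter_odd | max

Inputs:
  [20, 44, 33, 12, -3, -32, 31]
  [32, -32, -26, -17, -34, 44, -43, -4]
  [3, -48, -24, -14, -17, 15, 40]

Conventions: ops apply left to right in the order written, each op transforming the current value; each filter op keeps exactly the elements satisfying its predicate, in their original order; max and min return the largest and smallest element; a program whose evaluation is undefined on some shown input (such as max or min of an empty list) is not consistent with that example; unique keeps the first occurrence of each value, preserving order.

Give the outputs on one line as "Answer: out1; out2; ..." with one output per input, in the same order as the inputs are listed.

33; -17; 15

Execution, op by op:
  [20, 44, 33, 12, -3, -32, 31] -> [33, -3, 31] -> 33
  [32, -32, -26, -17, -34, 44, -43, -4] -> [-17, -43] -> -17
  [3, -48, -24, -14, -17, 15, 40] -> [3, -17, 15] -> 15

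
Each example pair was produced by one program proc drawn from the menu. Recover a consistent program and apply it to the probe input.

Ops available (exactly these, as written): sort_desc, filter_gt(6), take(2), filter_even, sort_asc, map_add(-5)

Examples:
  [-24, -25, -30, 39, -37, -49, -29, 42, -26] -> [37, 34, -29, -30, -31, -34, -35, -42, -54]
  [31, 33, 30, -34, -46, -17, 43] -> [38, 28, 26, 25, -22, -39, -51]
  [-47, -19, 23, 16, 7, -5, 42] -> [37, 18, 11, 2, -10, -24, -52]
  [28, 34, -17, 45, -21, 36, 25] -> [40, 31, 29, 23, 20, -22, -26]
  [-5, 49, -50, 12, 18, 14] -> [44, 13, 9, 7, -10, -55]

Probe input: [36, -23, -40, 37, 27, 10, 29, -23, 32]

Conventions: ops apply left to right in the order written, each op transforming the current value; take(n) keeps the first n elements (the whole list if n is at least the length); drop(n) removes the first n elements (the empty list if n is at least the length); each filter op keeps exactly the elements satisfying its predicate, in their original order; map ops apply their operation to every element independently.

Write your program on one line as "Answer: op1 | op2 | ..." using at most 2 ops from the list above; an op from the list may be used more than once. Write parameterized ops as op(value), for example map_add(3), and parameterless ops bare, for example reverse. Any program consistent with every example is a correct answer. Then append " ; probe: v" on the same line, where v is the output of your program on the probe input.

sort_desc | map_add(-5) ; probe: [32, 31, 27, 24, 22, 5, -28, -28, -45]

Check, running the answer program on each example:
  [-24, -25, -30, 39, -37, -49, -29, 42, -26] -> [42, 39, -24, -25, -26, -29, -30, -37, -49] -> [37, 34, -29, -30, -31, -34, -35, -42, -54]
  [31, 33, 30, -34, -46, -17, 43] -> [43, 33, 31, 30, -17, -34, -46] -> [38, 28, 26, 25, -22, -39, -51]
  [-47, -19, 23, 16, 7, -5, 42] -> [42, 23, 16, 7, -5, -19, -47] -> [37, 18, 11, 2, -10, -24, -52]
  [28, 34, -17, 45, -21, 36, 25] -> [45, 36, 34, 28, 25, -17, -21] -> [40, 31, 29, 23, 20, -22, -26]
  [-5, 49, -50, 12, 18, 14] -> [49, 18, 14, 12, -5, -50] -> [44, 13, 9, 7, -10, -55]
  probe: [36, -23, -40, 37, 27, 10, 29, -23, 32] -> [37, 36, 32, 29, 27, 10, -23, -23, -40] -> [32, 31, 27, 24, 22, 5, -28, -28, -45]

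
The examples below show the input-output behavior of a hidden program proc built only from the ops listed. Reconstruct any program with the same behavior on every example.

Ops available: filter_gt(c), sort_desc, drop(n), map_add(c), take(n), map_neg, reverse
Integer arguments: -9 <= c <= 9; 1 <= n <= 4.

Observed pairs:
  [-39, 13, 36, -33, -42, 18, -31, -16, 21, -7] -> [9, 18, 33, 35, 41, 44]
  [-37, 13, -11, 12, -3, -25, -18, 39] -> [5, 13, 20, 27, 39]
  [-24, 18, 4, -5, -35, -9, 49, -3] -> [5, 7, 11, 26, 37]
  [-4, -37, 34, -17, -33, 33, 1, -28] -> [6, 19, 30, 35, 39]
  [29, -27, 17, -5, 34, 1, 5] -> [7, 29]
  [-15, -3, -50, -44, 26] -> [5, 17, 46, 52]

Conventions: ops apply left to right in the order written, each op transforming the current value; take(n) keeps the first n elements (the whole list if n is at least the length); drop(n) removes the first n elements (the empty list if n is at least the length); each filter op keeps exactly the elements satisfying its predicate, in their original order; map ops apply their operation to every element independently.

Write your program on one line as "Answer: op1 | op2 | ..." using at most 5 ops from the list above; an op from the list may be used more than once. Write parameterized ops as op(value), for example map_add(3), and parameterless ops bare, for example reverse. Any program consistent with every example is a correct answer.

sort_desc | map_add(-2) | map_neg | filter_gt(3)

Check, running the answer program on each example:
  [-39, 13, 36, -33, -42, 18, -31, -16, 21, -7] -> [36, 21, 18, 13, -7, -16, -31, -33, -39, -42] -> [34, 19, 16, 11, -9, -18, -33, -35, -41, -44] -> [-34, -19, -16, -11, 9, 18, 33, 35, 41, 44] -> [9, 18, 33, 35, 41, 44]
  [-37, 13, -11, 12, -3, -25, -18, 39] -> [39, 13, 12, -3, -11, -18, -25, -37] -> [37, 11, 10, -5, -13, -20, -27, -39] -> [-37, -11, -10, 5, 13, 20, 27, 39] -> [5, 13, 20, 27, 39]
  [-24, 18, 4, -5, -35, -9, 49, -3] -> [49, 18, 4, -3, -5, -9, -24, -35] -> [47, 16, 2, -5, -7, -11, -26, -37] -> [-47, -16, -2, 5, 7, 11, 26, 37] -> [5, 7, 11, 26, 37]
  [-4, -37, 34, -17, -33, 33, 1, -28] -> [34, 33, 1, -4, -17, -28, -33, -37] -> [32, 31, -1, -6, -19, -30, -35, -39] -> [-32, -31, 1, 6, 19, 30, 35, 39] -> [6, 19, 30, 35, 39]
  [29, -27, 17, -5, 34, 1, 5] -> [34, 29, 17, 5, 1, -5, -27] -> [32, 27, 15, 3, -1, -7, -29] -> [-32, -27, -15, -3, 1, 7, 29] -> [7, 29]
  [-15, -3, -50, -44, 26] -> [26, -3, -15, -44, -50] -> [24, -5, -17, -46, -52] -> [-24, 5, 17, 46, 52] -> [5, 17, 46, 52]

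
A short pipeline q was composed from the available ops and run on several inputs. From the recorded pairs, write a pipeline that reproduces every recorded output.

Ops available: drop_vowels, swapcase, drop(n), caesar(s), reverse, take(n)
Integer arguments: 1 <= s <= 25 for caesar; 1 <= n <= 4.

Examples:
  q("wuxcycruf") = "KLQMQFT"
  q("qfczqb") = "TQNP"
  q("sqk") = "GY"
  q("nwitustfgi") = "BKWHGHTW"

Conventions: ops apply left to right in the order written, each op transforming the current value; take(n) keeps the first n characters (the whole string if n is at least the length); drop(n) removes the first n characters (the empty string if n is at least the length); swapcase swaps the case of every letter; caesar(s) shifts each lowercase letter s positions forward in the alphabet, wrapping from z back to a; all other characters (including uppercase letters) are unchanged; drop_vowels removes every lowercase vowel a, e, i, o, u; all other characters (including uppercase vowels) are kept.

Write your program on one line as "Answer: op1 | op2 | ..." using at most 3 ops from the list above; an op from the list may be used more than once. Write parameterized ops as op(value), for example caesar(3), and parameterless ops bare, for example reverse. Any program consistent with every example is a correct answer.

caesar(14) | drop_vowels | swapcase

Check, running the answer program on each example:
  "wuxcycruf" -> "kilqmqfit" -> "klqmqft" -> "KLQMQFT"
  "qfczqb" -> "etqnep" -> "tqnp" -> "TQNP"
  "sqk" -> "gey" -> "gy" -> "GY"
  "nwitustfgi" -> "bkwhightuw" -> "bkwhghtw" -> "BKWHGHTW"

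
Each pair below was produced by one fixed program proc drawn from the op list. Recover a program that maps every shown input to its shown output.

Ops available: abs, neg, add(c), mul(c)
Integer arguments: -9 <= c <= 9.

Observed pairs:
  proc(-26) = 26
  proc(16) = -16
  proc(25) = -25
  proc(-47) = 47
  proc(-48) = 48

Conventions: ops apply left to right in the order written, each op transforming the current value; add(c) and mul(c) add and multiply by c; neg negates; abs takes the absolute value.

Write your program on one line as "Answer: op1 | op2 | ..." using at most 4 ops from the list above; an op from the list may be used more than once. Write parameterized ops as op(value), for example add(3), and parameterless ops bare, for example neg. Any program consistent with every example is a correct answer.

add(-4) | neg | add(-4)

Check, running the answer program on each example:
  -26 -> -30 -> 30 -> 26
  16 -> 12 -> -12 -> -16
  25 -> 21 -> -21 -> -25
  -47 -> -51 -> 51 -> 47
  -48 -> -52 -> 52 -> 48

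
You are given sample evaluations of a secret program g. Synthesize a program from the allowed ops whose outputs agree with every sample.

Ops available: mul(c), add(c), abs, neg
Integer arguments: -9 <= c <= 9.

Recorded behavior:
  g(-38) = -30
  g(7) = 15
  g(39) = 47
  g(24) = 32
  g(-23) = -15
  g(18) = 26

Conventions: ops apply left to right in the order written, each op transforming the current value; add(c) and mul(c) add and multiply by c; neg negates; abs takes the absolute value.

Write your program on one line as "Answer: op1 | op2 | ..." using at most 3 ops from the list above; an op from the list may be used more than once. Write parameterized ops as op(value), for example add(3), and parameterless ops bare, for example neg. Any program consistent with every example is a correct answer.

neg | add(-8) | neg

Check, running the answer program on each example:
  -38 -> 38 -> 30 -> -30
  7 -> -7 -> -15 -> 15
  39 -> -39 -> -47 -> 47
  24 -> -24 -> -32 -> 32
  -23 -> 23 -> 15 -> -15
  18 -> -18 -> -26 -> 26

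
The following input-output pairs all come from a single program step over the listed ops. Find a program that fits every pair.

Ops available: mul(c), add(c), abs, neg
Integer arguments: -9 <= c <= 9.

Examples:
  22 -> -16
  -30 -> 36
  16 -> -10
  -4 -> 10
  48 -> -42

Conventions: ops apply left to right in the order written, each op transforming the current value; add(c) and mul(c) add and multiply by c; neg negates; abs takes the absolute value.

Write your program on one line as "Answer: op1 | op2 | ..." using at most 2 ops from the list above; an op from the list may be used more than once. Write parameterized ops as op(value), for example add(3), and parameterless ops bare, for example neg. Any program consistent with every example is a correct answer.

neg | add(6)

Check, running the answer program on each example:
  22 -> -22 -> -16
  -30 -> 30 -> 36
  16 -> -16 -> -10
  -4 -> 4 -> 10
  48 -> -48 -> -42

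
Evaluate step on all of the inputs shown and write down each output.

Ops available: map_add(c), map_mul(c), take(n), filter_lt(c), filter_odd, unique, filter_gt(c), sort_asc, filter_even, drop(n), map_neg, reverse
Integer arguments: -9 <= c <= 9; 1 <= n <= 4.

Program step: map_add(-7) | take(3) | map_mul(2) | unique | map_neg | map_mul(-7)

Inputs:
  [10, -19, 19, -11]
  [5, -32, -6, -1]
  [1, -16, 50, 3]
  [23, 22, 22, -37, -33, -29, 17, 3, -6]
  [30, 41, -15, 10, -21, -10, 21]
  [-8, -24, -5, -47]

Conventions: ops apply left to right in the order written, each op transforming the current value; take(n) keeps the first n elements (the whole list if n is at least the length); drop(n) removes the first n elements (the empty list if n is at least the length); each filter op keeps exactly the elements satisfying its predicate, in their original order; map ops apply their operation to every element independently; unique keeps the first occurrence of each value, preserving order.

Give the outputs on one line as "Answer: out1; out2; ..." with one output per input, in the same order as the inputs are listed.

Execution, op by op:
  [10, -19, 19, -11] -> [3, -26, 12, -18] -> [3, -26, 12] -> [6, -52, 24] -> [6, -52, 24] -> [-6, 52, -24] -> [42, -364, 168]
  [5, -32, -6, -1] -> [-2, -39, -13, -8] -> [-2, -39, -13] -> [-4, -78, -26] -> [-4, -78, -26] -> [4, 78, 26] -> [-28, -546, -182]
  [1, -16, 50, 3] -> [-6, -23, 43, -4] -> [-6, -23, 43] -> [-12, -46, 86] -> [-12, -46, 86] -> [12, 46, -86] -> [-84, -322, 602]
  [23, 22, 22, -37, -33, -29, 17, 3, -6] -> [16, 15, 15, -44, -40, -36, 10, -4, -13] -> [16, 15, 15] -> [32, 30, 30] -> [32, 30] -> [-32, -30] -> [224, 210]
  [30, 41, -15, 10, -21, -10, 21] -> [23, 34, -22, 3, -28, -17, 14] -> [23, 34, -22] -> [46, 68, -44] -> [46, 68, -44] -> [-46, -68, 44] -> [322, 476, -308]
  [-8, -24, -5, -47] -> [-15, -31, -12, -54] -> [-15, -31, -12] -> [-30, -62, -24] -> [-30, -62, -24] -> [30, 62, 24] -> [-210, -434, -168]

[42, -364, 168]; [-28, -546, -182]; [-84, -322, 602]; [224, 210]; [322, 476, -308]; [-210, -434, -168]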